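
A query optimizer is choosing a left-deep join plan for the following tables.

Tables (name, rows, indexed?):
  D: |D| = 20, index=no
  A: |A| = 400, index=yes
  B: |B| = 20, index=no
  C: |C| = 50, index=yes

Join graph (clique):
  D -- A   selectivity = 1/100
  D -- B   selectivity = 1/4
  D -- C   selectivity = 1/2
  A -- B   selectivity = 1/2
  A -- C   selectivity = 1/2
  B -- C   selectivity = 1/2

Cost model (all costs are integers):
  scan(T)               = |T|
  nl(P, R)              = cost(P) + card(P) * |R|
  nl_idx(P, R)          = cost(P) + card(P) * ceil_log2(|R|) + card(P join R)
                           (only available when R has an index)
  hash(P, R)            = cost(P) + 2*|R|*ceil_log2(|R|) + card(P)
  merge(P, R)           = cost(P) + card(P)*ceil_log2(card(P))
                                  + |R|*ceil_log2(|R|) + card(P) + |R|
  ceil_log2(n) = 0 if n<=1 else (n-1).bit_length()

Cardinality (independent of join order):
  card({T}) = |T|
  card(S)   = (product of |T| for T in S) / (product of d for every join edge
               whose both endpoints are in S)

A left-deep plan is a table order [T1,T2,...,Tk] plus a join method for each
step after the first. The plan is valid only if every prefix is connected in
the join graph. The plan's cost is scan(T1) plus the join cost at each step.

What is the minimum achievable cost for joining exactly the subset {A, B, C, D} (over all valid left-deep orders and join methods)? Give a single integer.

1360

Selinger DP over subsets of {A,B,C,D}:
  {D}: scan cost=20, card=20
  {A}: scan cost=400, card=400
  {B}: scan cost=20, card=20
  {C}: scan cost=50, card=50
  {AD}: card=80; try (A,nl_idx)→280, (D,hash)→1000, (A,merge)→4140, (D,merge)→4520, (A,hash)→7240, (A,nl)→8020 …(+1); best=280 via (A,nl_idx)
  {BD}: card=100; try (D,hash)→240, (B,hash)→240, (D,merge)→260, (B,merge)→260, (D,nl)→420, (B,nl)→420; best=240 via (D,hash)
  {CD}: card=500; try (D,hash)→300, (C,merge)→490, (D,merge)→520, (C,hash)→640, (C,nl_idx)→640, (C,nl)→1020 …(+1); best=300 via (D,hash)
  {AB}: card=4000; try (B,hash)→1000, (A,merge)→4140, (A,nl_idx)→4200, (B,merge)→4520, (A,hash)→7240, (A,nl)→8020 …(+1); best=1000 via (B,hash)
  {AC}: card=10000; try (C,hash)→1400, (A,merge)→4400, (C,merge)→4750, (A,hash)→7300, (A,nl_idx)→10500, (C,nl_idx)→12800 …(+2); best=1400 via (C,hash)
  {BC}: card=500; try (B,hash)→300, (C,merge)→490, (B,merge)→520, (C,hash)→640, (C,nl_idx)→640, (C,nl)→1020 …(+1); best=300 via (B,hash)
  {ABD}: card=200; try (B,hash)→560, (B,merge)→1040, (A,nl_idx)→1340, (B,nl)→1880, (A,merge)→5040, (D,hash)→5200 …(+4); best=560 via (B,hash)
  {ACD}: card=1000; try (C,hash)→960, (C,merge)→1270, (C,nl_idx)→1760, (C,nl)→4280, (A,nl_idx)→5800, (A,hash)→8000 …(+5); best=960 via (C,hash)
  {BCD}: card=1250; try (C,hash)→940, (D,hash)→1000, (B,hash)→1000, (C,merge)→1390, (C,nl_idx)→2090, (C,nl)→5240 …(+4); best=940 via (C,hash)
  {ABC}: card=50000; try (C,hash)→5600, (A,hash)→8000, (A,merge)→9300, (B,hash)→11600, (C,merge)→53350, (A,nl_idx)→54800 …(+5); best=5600 via (C,hash)
  {ABCD}: card=1250; try (C,hash)→1360, (B,hash)→2160, (C,merge)→2710, (C,nl_idx)→3010, (A,hash)→9390, (C,nl)→10560 …(+8); best=1360 via (C,hash)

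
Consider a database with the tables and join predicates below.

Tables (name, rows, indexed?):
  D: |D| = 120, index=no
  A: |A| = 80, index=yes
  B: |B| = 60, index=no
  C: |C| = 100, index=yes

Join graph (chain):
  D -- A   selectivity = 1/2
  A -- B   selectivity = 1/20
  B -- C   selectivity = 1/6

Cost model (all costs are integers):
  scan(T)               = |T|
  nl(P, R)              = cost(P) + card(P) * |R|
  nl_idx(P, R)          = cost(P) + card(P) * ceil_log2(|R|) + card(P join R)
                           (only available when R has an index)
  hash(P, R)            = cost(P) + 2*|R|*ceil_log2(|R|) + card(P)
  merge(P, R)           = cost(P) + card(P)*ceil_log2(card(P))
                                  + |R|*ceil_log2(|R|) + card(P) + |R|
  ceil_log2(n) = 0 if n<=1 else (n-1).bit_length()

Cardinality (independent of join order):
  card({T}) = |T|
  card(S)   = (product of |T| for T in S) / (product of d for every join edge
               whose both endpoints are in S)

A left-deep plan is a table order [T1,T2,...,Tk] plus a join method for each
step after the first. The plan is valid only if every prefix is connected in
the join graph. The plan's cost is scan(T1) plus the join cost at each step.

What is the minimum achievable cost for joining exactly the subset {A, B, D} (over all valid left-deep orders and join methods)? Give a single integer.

Selinger DP over subsets of {A,B,D}:
  {D}: scan cost=120, card=120
  {A}: scan cost=80, card=80
  {B}: scan cost=60, card=60
  {AD}: card=4800; try (A,hash)→1360, (D,merge)→1680, (A,merge)→1720, (D,hash)→1840, (A,nl_idx)→5760, (D,nl)→9680 …(+1); best=1360 via (A,hash)
  {AB}: card=240; try (A,nl_idx)→720, (B,hash)→880, (A,merge)→1120, (B,merge)→1140, (A,hash)→1240, (A,nl)→4860 …(+1); best=720 via (A,nl_idx)
  {ABD}: card=14400; try (D,hash)→2640, (D,merge)→3840, (B,hash)→6880, (D,nl)→29520, (B,merge)→68980, (B,nl)→289360; best=2640 via (D,hash)

2640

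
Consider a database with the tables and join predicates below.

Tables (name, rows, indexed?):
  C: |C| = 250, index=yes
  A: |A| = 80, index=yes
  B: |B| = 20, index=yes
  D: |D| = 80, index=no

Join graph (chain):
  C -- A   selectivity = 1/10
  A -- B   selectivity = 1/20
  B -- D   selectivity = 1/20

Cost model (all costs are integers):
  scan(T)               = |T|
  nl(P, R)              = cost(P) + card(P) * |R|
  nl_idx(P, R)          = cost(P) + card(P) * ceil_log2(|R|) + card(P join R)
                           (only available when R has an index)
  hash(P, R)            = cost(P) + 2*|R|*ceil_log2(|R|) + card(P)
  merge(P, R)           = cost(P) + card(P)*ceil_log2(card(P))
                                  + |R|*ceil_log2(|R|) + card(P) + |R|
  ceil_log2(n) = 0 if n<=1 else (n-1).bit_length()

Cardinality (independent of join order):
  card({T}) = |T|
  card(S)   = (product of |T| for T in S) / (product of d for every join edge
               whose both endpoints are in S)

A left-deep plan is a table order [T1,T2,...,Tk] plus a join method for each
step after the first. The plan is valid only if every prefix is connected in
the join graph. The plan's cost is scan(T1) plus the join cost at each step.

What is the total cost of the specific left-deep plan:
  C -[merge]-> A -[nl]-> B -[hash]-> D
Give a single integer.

step 1: scan C: cost=250, card=250
step 2: join A via merge
    card(P join A) = 250*80/(10) = 2000
    cost = 250 + 250*8 + 80*7 + 250 + 80 = 3140
step 3: join B via nl
    card(P join B) = 2000*20/(20) = 2000
    cost = 3140 + 2000*20 = 43140
step 4: join D via hash
    card(P join D) = 2000*80/(20) = 8000
    cost = 43140 + 2*80*7 + 2000 = 46260

46260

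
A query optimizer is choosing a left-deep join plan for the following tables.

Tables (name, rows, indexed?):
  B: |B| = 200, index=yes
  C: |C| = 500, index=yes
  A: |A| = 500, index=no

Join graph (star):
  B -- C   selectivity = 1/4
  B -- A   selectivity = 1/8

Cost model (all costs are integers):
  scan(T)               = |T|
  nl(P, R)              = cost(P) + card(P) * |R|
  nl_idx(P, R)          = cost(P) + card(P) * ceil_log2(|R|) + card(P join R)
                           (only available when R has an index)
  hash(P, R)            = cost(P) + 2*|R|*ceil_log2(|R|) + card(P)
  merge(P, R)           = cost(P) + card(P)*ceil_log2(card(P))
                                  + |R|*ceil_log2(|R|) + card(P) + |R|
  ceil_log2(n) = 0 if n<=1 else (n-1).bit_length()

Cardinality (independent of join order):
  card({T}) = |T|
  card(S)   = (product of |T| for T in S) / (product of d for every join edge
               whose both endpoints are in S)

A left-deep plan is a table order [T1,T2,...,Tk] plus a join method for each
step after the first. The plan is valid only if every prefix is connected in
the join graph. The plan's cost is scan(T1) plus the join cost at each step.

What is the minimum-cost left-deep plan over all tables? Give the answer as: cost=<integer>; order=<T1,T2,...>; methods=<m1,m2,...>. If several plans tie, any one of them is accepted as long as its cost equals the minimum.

Selinger DP (subsets sized 1..n):
  {B}: scan cost=200, card=200
  {C}: scan cost=500, card=500
  {A}: scan cost=500, card=500
  {BC}: card=25000; try (B,hash)→4200, (C,merge)→7000, (B,merge)→7300, (C,hash)→9400, (C,nl_idx)→27000, (B,nl_idx)→29500 …(+2); best=4200 via (B,hash)
  {AB}: card=12500; try (B,hash)→4200, (A,merge)→7000, (B,merge)→7300, (A,hash)→9400, (B,nl_idx)→17000, (A,nl)→100200 …(+1); best=4200 via (B,hash)
  {ABC}: card=1562500; try (C,hash)→25700, (A,hash)→38200, (C,merge)→196700, (A,merge)→409200, (C,nl_idx)→1679200, (C,nl)→6254200 …(+1); best=25700 via (C,hash)

cost=25700; order=A,B,C; methods=hash,hash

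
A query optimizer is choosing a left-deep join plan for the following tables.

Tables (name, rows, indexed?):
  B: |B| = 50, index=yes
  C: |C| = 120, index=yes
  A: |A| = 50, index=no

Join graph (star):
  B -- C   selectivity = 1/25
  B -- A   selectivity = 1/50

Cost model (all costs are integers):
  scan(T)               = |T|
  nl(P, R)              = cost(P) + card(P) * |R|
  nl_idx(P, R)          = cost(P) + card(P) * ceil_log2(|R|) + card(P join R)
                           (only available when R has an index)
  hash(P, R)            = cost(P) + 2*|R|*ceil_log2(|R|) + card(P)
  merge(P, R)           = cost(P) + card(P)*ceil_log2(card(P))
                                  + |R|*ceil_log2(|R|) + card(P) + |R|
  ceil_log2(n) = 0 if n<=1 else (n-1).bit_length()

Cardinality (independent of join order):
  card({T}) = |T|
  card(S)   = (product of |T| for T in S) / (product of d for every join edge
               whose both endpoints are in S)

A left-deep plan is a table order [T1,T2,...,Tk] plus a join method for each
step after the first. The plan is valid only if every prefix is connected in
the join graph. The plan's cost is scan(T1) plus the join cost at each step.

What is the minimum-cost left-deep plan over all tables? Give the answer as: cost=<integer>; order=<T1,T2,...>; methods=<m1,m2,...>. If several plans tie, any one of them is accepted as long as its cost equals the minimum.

cost=990; order=A,B,C; methods=nl_idx,nl_idx

Selinger DP (subsets sized 1..n):
  {B}: scan cost=50, card=50
  {C}: scan cost=120, card=120
  {A}: scan cost=50, card=50
  {BC}: card=240; try (C,nl_idx)→640, (B,hash)→840, (B,nl_idx)→1080, (C,merge)→1360, (B,merge)→1430, (C,hash)→1780 …(+2); best=640 via (C,nl_idx)
  {AB}: card=50; try (B,nl_idx)→400, (B,hash)→700, (A,hash)→700, (B,merge)→750, (A,merge)→750, (B,nl)→2550 …(+1); best=400 via (B,nl_idx)
  {ABC}: card=240; try (C,nl_idx)→990, (A,hash)→1480, (C,merge)→1710, (C,hash)→2130, (A,merge)→3150, (C,nl)→6400 …(+1); best=990 via (C,nl_idx)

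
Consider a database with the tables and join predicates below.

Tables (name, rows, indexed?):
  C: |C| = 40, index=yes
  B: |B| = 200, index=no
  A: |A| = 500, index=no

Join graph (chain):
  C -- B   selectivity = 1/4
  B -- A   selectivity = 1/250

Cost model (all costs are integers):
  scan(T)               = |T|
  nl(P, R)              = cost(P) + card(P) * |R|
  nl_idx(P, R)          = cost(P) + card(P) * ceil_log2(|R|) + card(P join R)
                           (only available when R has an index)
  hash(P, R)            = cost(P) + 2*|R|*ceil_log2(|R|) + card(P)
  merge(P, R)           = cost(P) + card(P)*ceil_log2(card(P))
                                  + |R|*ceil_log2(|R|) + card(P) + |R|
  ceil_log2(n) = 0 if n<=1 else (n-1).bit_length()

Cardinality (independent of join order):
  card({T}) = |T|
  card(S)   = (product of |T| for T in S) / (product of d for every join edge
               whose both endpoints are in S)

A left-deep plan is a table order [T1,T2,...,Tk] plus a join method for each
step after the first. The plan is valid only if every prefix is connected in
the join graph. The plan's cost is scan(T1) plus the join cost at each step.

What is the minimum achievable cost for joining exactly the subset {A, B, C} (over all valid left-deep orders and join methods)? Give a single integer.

5080

Selinger DP over subsets of {A,B,C}:
  {C}: scan cost=40, card=40
  {B}: scan cost=200, card=200
  {A}: scan cost=500, card=500
  {BC}: card=2000; try (C,hash)→880, (B,merge)→2120, (C,merge)→2280, (B,hash)→3280, (C,nl_idx)→3400, (B,nl)→8040 …(+1); best=880 via (C,hash)
  {AB}: card=400; try (B,hash)→4200, (A,merge)→7000, (B,merge)→7300, (A,hash)→9400, (A,nl)→100200, (B,nl)→100500; best=4200 via (B,hash)
  {ABC}: card=4000; try (C,hash)→5080, (C,merge)→8480, (C,nl_idx)→10600, (A,hash)→11880, (C,nl)→20200, (A,merge)→29880 …(+1); best=5080 via (C,hash)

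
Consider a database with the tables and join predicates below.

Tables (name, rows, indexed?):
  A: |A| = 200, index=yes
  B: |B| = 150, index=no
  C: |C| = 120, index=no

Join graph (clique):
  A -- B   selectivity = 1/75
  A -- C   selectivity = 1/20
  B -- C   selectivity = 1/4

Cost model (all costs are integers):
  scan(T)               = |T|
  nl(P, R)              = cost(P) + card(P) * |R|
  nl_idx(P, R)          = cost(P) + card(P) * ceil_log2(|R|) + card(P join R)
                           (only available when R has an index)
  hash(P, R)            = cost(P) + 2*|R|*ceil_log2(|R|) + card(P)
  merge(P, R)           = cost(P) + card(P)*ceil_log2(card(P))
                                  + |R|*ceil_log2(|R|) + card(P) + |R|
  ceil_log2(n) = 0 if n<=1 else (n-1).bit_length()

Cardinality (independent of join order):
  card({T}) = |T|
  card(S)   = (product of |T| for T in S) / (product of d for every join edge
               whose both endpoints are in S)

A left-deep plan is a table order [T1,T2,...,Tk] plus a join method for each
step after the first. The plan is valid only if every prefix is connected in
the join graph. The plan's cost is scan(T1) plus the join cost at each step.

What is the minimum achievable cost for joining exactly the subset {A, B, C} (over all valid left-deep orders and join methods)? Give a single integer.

Selinger DP over subsets of {A,B,C}:
  {A}: scan cost=200, card=200
  {B}: scan cost=150, card=150
  {C}: scan cost=120, card=120
  {AB}: card=400; try (A,nl_idx)→1750, (B,hash)→2800, (A,merge)→3300, (B,merge)→3350, (A,hash)→3500, (A,nl)→30150 …(+1); best=1750 via (A,nl_idx)
  {AC}: card=1200; try (C,hash)→2080, (A,nl_idx)→2280, (A,merge)→2880, (C,merge)→2960, (A,hash)→3440, (A,nl)→24120 …(+1); best=2080 via (C,hash)
  {BC}: card=4500; try (C,hash)→1980, (B,merge)→2430, (C,merge)→2460, (B,hash)→2640, (B,nl)→18120, (C,nl)→18150; best=1980 via (C,hash)
  {ABC}: card=600; try (C,hash)→3830, (B,hash)→5680, (C,merge)→6710, (A,hash)→9680, (B,merge)→17830, (A,nl_idx)→38580 …(+4); best=3830 via (C,hash)

3830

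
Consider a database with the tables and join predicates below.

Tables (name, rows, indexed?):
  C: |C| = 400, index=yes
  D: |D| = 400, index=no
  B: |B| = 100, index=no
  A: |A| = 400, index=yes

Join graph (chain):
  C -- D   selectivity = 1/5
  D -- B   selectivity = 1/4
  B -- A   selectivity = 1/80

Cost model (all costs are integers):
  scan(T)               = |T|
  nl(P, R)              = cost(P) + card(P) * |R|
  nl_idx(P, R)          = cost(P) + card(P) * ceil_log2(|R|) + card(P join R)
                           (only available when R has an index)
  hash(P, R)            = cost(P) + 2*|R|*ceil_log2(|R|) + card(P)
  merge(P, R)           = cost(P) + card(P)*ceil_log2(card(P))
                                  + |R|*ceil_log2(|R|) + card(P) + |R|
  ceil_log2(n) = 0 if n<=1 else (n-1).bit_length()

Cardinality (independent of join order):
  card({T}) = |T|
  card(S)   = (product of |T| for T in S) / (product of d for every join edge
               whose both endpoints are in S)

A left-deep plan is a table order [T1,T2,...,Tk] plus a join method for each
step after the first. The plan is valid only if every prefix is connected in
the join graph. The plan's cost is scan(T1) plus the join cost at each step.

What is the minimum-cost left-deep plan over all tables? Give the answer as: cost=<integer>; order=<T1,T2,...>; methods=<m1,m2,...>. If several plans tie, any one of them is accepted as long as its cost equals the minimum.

Selinger DP (subsets sized 1..n):
  {C}: scan cost=400, card=400
  {D}: scan cost=400, card=400
  {B}: scan cost=100, card=100
  {A}: scan cost=400, card=400
  {CD}: card=32000; try (D,hash)→8000, (C,hash)→8000, (D,merge)→8400, (C,merge)→8400, (C,nl_idx)→36000, (D,nl)→160400 …(+1); best=8000 via (D,hash)
  {BD}: card=10000; try (B,hash)→2200, (D,merge)→4900, (B,merge)→5200, (D,hash)→7400, (D,nl)→40100, (B,nl)→40400; best=2200 via (B,hash)
  {AB}: card=500; try (A,nl_idx)→1500, (B,hash)→2200, (A,merge)→4900, (B,merge)→5200, (A,hash)→7400, (A,nl)→40100 …(+1); best=1500 via (A,nl_idx)
  {BCD}: card=800000; try (C,hash)→19400, (B,hash)→41400, (C,merge)→156200, (B,merge)→520800, (C,nl_idx)→892200, (B,nl)→3208000 …(+1); best=19400 via (C,hash)
  {ABD}: card=50000; try (D,hash)→9200, (D,merge)→10500, (A,hash)→19400, (A,nl_idx)→142200, (A,merge)→156200, (D,nl)→201500 …(+1); best=9200 via (D,hash)
  {ABCD}: card=4000000; try (C,hash)→66400, (A,hash)→826600, (C,merge)→863200, (C,nl_idx)→4459200, (A,nl_idx)→11219400, (A,merge)→16823400 …(+2); best=66400 via (C,hash)

cost=66400; order=B,A,D,C; methods=nl_idx,hash,hash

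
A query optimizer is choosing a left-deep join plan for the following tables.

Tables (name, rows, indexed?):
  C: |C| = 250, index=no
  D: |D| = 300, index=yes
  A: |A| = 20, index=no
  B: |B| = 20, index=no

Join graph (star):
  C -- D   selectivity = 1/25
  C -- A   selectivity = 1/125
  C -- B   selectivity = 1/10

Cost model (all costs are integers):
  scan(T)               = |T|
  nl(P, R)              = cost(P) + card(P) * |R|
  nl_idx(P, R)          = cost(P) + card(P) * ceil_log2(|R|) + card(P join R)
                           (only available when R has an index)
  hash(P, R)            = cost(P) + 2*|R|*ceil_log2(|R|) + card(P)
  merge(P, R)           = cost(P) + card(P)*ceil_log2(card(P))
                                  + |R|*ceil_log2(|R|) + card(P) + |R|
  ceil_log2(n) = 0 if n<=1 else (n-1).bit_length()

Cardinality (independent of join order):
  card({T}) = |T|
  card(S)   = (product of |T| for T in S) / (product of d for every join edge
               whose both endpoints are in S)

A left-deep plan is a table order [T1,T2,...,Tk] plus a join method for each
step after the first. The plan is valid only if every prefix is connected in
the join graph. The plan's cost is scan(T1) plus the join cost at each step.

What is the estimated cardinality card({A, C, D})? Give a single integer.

Tables in S: A(20), C(250), D(300)
Edges inside S: C-D(d=25), C-A(d=125)
numerator = 20 * 250 * 300 = 1500000
denominator = 25 * 125 = 3125
card(S) = 1500000 / 3125 = 480

480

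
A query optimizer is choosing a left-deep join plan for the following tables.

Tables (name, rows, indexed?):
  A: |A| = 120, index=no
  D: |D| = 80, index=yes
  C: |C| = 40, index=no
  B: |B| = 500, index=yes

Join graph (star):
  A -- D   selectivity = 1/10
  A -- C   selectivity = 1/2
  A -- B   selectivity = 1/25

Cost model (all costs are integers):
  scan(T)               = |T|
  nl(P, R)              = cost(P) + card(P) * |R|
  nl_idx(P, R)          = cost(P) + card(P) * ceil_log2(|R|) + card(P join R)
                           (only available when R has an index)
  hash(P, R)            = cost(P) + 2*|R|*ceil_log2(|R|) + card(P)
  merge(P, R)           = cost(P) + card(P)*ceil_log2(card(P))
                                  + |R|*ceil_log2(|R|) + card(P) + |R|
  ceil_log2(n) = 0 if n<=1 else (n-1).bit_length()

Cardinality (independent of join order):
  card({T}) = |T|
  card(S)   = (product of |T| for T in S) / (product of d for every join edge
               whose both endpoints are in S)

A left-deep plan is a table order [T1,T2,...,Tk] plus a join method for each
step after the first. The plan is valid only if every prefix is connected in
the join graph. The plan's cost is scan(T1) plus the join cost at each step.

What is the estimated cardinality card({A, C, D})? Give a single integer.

Tables in S: A(120), C(40), D(80)
Edges inside S: A-D(d=10), A-C(d=2)
numerator = 120 * 40 * 80 = 384000
denominator = 10 * 2 = 20
card(S) = 384000 / 20 = 19200

19200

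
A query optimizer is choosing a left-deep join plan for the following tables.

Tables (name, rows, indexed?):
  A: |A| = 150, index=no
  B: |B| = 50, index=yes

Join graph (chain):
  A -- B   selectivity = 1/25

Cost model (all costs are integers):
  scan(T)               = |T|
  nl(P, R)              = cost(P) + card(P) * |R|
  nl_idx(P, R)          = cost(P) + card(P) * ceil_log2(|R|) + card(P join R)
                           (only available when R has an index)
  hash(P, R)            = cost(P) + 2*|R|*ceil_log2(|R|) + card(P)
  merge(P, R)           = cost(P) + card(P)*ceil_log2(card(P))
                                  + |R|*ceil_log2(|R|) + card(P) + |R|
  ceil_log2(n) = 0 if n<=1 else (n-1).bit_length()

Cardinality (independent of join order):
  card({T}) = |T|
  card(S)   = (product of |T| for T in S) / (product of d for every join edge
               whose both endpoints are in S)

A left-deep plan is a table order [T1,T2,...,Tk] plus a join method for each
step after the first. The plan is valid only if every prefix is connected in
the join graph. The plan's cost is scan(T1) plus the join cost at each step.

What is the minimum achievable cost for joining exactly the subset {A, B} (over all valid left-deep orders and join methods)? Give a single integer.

Selinger DP over subsets of {A,B}:
  {A}: scan cost=150, card=150
  {B}: scan cost=50, card=50
  {AB}: card=300; try (B,hash)→900, (B,nl_idx)→1350, (A,merge)→1750, (B,merge)→1850, (A,hash)→2500, (A,nl)→7550 …(+1); best=900 via (B,hash)

900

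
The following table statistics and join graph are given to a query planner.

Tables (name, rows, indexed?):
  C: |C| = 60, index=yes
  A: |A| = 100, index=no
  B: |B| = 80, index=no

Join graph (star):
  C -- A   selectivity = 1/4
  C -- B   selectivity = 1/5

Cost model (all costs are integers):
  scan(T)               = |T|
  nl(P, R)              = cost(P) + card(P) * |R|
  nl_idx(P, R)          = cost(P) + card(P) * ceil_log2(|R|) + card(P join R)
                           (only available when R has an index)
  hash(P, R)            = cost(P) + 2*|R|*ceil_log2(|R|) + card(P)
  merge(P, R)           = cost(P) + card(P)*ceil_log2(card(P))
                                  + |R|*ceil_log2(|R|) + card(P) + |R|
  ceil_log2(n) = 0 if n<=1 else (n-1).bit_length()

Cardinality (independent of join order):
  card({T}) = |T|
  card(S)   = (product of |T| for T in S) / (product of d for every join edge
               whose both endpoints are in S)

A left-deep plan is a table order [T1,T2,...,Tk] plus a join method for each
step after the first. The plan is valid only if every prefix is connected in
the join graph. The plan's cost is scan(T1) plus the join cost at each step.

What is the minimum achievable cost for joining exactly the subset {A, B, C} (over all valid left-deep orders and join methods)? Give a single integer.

Selinger DP over subsets of {A,B,C}:
  {C}: scan cost=60, card=60
  {A}: scan cost=100, card=100
  {B}: scan cost=80, card=80
  {AC}: card=1500; try (C,hash)→920, (A,merge)→1280, (C,merge)→1320, (A,hash)→1520, (C,nl_idx)→2200, (A,nl)→6060 …(+1); best=920 via (C,hash)
  {BC}: card=960; try (C,hash)→880, (B,merge)→1120, (C,merge)→1140, (B,hash)→1240, (C,nl_idx)→1520, (B,nl)→4860 …(+1); best=880 via (C,hash)
  {ABC}: card=24000; try (A,hash)→3240, (B,hash)→3540, (A,merge)→12240, (B,merge)→19560, (A,nl)→96880, (B,nl)→120920; best=3240 via (A,hash)

3240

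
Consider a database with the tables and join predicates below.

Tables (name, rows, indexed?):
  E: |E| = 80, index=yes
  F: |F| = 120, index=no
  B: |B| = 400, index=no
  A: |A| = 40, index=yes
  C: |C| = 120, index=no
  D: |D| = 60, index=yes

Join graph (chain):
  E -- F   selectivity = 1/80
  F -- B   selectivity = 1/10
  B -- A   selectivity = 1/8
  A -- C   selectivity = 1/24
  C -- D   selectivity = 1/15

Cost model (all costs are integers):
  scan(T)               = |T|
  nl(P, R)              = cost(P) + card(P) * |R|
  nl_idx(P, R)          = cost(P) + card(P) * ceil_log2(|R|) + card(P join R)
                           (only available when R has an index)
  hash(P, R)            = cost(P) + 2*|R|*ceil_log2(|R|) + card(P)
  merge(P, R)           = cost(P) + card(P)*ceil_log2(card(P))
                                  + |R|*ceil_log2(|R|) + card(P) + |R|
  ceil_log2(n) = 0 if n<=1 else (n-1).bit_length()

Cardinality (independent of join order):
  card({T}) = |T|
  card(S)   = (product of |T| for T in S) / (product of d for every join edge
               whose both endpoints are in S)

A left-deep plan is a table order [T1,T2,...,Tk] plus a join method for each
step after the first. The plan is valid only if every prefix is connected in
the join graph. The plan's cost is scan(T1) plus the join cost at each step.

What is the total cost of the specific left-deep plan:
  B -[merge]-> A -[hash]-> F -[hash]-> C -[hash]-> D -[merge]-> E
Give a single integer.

step 1: scan B: cost=400, card=400
step 2: join A via merge
    card(P join A) = 400*40/(8) = 2000
    cost = 400 + 400*9 + 40*6 + 400 + 40 = 4680
step 3: join F via hash
    card(P join F) = 2000*120/(10) = 24000
    cost = 4680 + 2*120*7 + 2000 = 8360
step 4: join C via hash
    card(P join C) = 24000*120/(24) = 120000
    cost = 8360 + 2*120*7 + 24000 = 34040
step 5: join D via hash
    card(P join D) = 120000*60/(15) = 480000
    cost = 34040 + 2*60*6 + 120000 = 154760
step 6: join E via merge
    card(P join E) = 480000*80/(80) = 480000
    cost = 154760 + 480000*19 + 80*7 + 480000 + 80 = 9755400

9755400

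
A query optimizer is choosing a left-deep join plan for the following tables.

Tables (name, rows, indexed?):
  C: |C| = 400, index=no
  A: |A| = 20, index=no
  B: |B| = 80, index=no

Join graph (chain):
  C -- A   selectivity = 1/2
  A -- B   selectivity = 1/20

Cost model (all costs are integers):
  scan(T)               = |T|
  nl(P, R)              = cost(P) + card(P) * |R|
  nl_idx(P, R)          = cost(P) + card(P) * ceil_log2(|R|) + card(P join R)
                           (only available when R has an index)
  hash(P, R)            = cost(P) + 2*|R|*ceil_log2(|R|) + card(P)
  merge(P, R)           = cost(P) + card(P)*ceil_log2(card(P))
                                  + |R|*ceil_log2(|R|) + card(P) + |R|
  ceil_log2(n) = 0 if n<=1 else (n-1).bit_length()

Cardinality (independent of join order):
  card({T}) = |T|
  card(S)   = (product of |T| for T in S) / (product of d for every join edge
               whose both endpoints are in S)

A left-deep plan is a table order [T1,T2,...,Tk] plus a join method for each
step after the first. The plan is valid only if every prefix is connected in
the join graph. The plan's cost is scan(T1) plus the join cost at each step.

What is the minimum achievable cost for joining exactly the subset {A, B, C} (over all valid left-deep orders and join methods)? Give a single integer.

Selinger DP over subsets of {A,B,C}:
  {C}: scan cost=400, card=400
  {A}: scan cost=20, card=20
  {B}: scan cost=80, card=80
  {AC}: card=4000; try (A,hash)→1000, (C,merge)→4140, (A,merge)→4520, (C,hash)→7240, (C,nl)→8020, (A,nl)→8400; best=1000 via (A,hash)
  {AB}: card=80; try (A,hash)→360, (B,merge)→780, (A,merge)→840, (B,hash)→1160, (B,nl)→1620, (A,nl)→1680; best=360 via (A,hash)
  {ABC}: card=16000; try (C,merge)→5000, (B,hash)→6120, (C,hash)→7640, (C,nl)→32360, (B,merge)→53640, (B,nl)→321000; best=5000 via (C,merge)

5000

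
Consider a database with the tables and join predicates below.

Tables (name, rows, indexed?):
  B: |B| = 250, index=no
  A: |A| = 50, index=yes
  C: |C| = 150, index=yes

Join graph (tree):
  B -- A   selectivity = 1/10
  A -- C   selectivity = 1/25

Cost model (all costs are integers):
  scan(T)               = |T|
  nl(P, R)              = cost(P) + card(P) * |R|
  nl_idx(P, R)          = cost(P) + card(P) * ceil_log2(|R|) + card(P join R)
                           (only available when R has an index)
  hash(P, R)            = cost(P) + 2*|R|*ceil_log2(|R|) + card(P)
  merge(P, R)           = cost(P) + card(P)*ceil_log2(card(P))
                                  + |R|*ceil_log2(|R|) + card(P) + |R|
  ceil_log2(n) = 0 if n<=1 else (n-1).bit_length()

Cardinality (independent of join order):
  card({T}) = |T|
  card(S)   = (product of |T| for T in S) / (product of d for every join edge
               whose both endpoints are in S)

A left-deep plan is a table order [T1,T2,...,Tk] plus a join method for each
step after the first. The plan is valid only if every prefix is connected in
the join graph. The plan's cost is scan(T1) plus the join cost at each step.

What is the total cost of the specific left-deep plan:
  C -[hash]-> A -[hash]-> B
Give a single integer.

step 1: scan C: cost=150, card=150
step 2: join A via hash
    card(P join A) = 150*50/(25) = 300
    cost = 150 + 2*50*6 + 150 = 900
step 3: join B via hash
    card(P join B) = 300*250/(10) = 7500
    cost = 900 + 2*250*8 + 300 = 5200

5200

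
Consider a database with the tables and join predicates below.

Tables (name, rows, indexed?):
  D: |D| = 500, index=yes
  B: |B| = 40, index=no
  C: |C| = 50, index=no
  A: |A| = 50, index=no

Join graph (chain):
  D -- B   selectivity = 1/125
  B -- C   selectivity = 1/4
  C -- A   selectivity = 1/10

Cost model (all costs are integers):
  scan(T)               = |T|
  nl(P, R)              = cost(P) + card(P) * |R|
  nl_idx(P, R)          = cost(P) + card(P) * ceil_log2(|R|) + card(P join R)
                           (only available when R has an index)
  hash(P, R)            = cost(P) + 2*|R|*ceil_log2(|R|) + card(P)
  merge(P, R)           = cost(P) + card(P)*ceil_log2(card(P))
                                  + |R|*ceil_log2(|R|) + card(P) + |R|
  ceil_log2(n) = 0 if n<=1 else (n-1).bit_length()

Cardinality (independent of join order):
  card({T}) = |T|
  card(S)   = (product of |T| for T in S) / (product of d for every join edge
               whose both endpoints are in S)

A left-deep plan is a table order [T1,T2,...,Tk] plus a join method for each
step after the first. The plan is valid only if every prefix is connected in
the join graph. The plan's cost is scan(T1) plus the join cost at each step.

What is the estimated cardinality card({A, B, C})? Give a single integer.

Tables in S: A(50), B(40), C(50)
Edges inside S: B-C(d=4), C-A(d=10)
numerator = 50 * 40 * 50 = 100000
denominator = 4 * 10 = 40
card(S) = 100000 / 40 = 2500

2500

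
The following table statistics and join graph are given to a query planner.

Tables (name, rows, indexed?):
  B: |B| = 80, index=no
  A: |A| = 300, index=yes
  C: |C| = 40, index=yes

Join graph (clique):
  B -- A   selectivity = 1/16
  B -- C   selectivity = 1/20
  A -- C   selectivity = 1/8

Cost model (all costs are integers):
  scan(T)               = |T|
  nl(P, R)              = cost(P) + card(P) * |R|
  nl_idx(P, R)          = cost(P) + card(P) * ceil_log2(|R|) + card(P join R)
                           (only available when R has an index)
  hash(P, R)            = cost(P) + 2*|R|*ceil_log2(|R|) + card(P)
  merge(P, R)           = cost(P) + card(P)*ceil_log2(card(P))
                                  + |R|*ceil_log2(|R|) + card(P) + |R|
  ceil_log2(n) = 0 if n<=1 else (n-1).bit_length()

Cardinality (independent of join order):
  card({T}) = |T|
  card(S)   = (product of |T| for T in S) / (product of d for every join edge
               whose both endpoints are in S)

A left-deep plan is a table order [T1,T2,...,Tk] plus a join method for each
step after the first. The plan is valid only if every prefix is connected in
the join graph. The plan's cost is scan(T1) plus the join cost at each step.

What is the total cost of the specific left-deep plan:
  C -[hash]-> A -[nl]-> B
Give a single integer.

step 1: scan C: cost=40, card=40
step 2: join A via hash
    card(P join A) = 40*300/(8) = 1500
    cost = 40 + 2*300*9 + 40 = 5480
step 3: join B via nl
    card(P join B) = 1500*80/(16*20) = 375
    cost = 5480 + 1500*80 = 125480

125480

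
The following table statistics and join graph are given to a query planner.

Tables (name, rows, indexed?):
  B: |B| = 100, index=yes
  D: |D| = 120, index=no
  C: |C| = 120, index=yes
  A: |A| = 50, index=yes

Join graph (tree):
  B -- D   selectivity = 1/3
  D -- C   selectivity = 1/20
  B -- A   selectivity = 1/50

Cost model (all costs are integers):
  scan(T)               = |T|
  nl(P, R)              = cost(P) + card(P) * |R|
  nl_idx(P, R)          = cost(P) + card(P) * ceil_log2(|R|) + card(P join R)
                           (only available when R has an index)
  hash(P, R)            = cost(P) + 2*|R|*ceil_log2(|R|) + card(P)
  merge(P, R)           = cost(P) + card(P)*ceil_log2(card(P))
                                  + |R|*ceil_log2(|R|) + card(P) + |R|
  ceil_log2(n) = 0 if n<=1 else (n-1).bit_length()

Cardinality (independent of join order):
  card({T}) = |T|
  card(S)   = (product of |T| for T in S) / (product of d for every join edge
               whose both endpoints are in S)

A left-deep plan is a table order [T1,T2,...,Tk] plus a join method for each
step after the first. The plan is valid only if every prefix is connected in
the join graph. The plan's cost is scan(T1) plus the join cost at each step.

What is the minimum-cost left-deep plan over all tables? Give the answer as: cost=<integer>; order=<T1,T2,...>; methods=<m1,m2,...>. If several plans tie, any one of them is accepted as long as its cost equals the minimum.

Selinger DP (subsets sized 1..n):
  {B}: scan cost=100, card=100
  {D}: scan cost=120, card=120
  {C}: scan cost=120, card=120
  {A}: scan cost=50, card=50
  {BD}: card=4000; try (B,hash)→1640, (D,merge)→1860, (D,hash)→1880, (B,merge)→1880, (B,nl_idx)→4960, (D,nl)→12100 …(+1); best=1640 via (B,hash)
  {AB}: card=100; try (B,nl_idx)→500, (A,hash)→800, (A,nl_idx)→800, (B,merge)→1200, (A,merge)→1250, (B,hash)→1500 …(+2); best=500 via (B,nl_idx)
  {CD}: card=720; try (C,nl_idx)→1680, (D,hash)→1920, (C,hash)→1920, (D,merge)→2040, (C,merge)→2040, (D,nl)→14520 …(+1); best=1680 via (C,nl_idx)
  {BCD}: card=24000; try (B,hash)→3800, (C,hash)→7320, (B,merge)→10400, (B,nl_idx)→30720, (C,nl_idx)→53640, (C,merge)→54600 …(+2); best=3800 via (B,hash)
  {ABD}: card=4000; try (D,merge)→2260, (D,hash)→2280, (A,hash)→6240, (D,nl)→12500, (A,nl_idx)→29640, (A,merge)→53990 …(+1); best=2260 via (D,merge)
  {ABCD}: card=24000; try (C,hash)→7940, (A,hash)→28400, (C,nl_idx)→54260, (C,merge)→55220, (A,nl_idx)→171800, (A,merge)→388150 …(+2); best=7940 via (C,hash)

cost=7940; order=A,B,D,C; methods=nl_idx,merge,hash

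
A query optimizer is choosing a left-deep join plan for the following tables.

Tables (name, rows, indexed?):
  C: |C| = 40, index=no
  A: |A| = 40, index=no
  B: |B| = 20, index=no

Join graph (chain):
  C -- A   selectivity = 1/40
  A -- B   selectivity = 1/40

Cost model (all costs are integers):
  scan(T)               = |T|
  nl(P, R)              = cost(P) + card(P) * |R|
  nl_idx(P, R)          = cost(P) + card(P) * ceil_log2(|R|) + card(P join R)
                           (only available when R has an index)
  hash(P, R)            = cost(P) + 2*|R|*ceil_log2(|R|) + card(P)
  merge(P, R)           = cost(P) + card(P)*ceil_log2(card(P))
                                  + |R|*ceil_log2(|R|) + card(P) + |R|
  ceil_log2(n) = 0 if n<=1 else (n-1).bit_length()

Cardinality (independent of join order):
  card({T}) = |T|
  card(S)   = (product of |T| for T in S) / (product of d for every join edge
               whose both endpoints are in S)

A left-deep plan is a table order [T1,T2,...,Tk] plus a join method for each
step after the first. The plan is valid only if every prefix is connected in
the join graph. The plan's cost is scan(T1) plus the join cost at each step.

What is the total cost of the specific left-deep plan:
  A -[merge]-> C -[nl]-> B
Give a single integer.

1400

step 1: scan A: cost=40, card=40
step 2: join C via merge
    card(P join C) = 40*40/(40) = 40
    cost = 40 + 40*6 + 40*6 + 40 + 40 = 600
step 3: join B via nl
    card(P join B) = 40*20/(40) = 20
    cost = 600 + 40*20 = 1400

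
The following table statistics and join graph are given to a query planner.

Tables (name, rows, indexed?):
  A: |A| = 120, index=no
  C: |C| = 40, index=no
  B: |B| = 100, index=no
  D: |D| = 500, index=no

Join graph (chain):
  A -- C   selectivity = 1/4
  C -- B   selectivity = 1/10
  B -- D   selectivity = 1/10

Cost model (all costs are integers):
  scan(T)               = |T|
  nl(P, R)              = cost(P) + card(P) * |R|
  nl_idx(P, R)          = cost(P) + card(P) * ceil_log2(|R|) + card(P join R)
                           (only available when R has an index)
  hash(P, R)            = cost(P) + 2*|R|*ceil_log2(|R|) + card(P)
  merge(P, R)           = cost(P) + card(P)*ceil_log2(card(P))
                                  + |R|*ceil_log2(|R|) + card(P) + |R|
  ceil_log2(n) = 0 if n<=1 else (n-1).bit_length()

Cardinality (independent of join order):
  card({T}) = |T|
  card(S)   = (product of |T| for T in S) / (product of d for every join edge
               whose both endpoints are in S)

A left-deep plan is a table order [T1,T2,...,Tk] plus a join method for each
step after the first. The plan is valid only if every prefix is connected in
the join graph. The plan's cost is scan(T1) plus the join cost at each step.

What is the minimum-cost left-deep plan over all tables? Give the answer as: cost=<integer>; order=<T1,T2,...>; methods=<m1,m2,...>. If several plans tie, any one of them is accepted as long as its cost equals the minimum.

cost=23760; order=B,C,A,D; methods=hash,hash,hash

Selinger DP (subsets sized 1..n):
  {A}: scan cost=120, card=120
  {C}: scan cost=40, card=40
  {B}: scan cost=100, card=100
  {D}: scan cost=500, card=500
  {AC}: card=1200; try (C,hash)→720, (A,merge)→1280, (C,merge)→1360, (A,hash)→1760, (A,nl)→4840, (C,nl)→4920; best=720 via (C,hash)
  {BC}: card=400; try (C,hash)→680, (B,merge)→1120, (C,merge)→1180, (B,hash)→1480, (B,nl)→4040, (C,nl)→4100; best=680 via (C,hash)
  {BD}: card=5000; try (B,hash)→2400, (D,merge)→5900, (B,merge)→6300, (D,hash)→9200, (D,nl)→50100, (B,nl)→50500; best=2400 via (B,hash)
  {ABC}: card=12000; try (A,hash)→2760, (B,hash)→3320, (A,merge)→5640, (B,merge)→15920, (A,nl)→48680, (B,nl)→120720; best=2760 via (A,hash)
  {BCD}: card=20000; try (C,hash)→7880, (D,merge)→9680, (D,hash)→10080, (C,merge)→72680, (D,nl)→200680, (C,nl)→202400; best=7880 via (C,hash)
  {ABCD}: card=600000; try (D,hash)→23760, (A,hash)→29560, (D,merge)→187760, (A,merge)→328840, (A,nl)→2407880, (D,nl)→6002760; best=23760 via (D,hash)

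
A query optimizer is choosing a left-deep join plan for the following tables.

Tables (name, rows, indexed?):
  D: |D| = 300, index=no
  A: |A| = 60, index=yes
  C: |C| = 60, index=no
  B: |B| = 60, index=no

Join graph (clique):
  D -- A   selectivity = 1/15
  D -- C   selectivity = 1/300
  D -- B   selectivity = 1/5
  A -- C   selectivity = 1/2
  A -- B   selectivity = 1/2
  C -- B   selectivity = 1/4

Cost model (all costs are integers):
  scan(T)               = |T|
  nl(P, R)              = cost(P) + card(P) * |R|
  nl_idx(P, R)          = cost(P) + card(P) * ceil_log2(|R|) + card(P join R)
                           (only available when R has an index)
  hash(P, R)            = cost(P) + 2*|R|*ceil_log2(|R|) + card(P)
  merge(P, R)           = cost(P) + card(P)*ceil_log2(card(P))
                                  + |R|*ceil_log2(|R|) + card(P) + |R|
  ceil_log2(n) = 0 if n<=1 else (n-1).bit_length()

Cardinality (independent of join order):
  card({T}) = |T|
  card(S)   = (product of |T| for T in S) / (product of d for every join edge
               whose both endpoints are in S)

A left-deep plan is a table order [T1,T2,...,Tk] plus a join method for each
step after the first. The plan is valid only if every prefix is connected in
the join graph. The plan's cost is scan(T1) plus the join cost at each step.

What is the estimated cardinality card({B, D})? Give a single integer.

Tables in S: B(60), D(300)
Edges inside S: D-B(d=5)
numerator = 60 * 300 = 18000
denominator = 5 = 5
card(S) = 18000 / 5 = 3600

3600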